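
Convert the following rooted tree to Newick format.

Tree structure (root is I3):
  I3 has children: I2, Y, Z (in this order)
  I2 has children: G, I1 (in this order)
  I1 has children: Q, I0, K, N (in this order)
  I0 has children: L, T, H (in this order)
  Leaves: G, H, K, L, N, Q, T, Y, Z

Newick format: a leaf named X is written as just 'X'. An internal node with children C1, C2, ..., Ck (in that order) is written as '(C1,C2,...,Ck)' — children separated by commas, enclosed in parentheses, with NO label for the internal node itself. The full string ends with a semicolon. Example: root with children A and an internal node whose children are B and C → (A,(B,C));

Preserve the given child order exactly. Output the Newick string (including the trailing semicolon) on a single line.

Answer: ((G,(Q,(L,T,H),K,N)),Y,Z);

Derivation:
internal I3 with children ['I2', 'Y', 'Z']
  internal I2 with children ['G', 'I1']
    leaf 'G' → 'G'
    internal I1 with children ['Q', 'I0', 'K', 'N']
      leaf 'Q' → 'Q'
      internal I0 with children ['L', 'T', 'H']
        leaf 'L' → 'L'
        leaf 'T' → 'T'
        leaf 'H' → 'H'
      → '(L,T,H)'
      leaf 'K' → 'K'
      leaf 'N' → 'N'
    → '(Q,(L,T,H),K,N)'
  → '(G,(Q,(L,T,H),K,N))'
  leaf 'Y' → 'Y'
  leaf 'Z' → 'Z'
→ '((G,(Q,(L,T,H),K,N)),Y,Z)'
Final: ((G,(Q,(L,T,H),K,N)),Y,Z);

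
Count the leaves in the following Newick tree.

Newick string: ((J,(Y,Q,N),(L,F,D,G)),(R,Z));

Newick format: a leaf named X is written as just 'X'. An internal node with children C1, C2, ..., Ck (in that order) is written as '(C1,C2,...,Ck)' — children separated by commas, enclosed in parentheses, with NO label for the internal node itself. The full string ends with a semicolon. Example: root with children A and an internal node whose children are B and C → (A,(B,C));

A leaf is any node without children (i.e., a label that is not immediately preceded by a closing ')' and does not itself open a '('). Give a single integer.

Newick: ((J,(Y,Q,N),(L,F,D,G)),(R,Z));
Scan left-to-right; a leaf is any maximal label run not followed by '(':
  pos 2: leaf 'J' → count = 1
  pos 5: leaf 'Y' → count = 2
  pos 7: leaf 'Q' → count = 3
  pos 9: leaf 'N' → count = 4
  pos 13: leaf 'L' → count = 5
  pos 15: leaf 'F' → count = 6
  pos 17: leaf 'D' → count = 7
  pos 19: leaf 'G' → count = 8
  pos 24: leaf 'R' → count = 9
  pos 26: leaf 'Z' → count = 10
Total leaves: 10

Answer: 10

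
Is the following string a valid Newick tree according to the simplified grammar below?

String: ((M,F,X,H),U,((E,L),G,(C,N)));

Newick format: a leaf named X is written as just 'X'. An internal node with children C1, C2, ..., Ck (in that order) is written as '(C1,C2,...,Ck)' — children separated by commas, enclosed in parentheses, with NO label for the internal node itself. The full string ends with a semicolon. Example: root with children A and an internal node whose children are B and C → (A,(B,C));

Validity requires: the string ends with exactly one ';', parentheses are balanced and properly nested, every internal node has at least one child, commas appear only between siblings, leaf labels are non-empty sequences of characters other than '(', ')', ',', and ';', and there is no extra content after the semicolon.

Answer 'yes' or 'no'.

Answer: yes

Derivation:
Input: ((M,F,X,H),U,((E,L),G,(C,N)));
Paren balance: 5 '(' vs 5 ')' OK
Ends with single ';': True
Full parse: OK
Valid: True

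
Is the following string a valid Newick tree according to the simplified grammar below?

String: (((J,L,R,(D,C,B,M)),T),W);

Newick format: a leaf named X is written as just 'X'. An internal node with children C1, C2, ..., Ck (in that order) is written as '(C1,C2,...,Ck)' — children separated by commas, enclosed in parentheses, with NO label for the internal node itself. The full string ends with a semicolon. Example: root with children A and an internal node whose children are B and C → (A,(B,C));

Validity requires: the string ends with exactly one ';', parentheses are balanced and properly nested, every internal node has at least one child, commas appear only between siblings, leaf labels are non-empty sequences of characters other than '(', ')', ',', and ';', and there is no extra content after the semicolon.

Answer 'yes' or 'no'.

Input: (((J,L,R,(D,C,B,M)),T),W);
Paren balance: 4 '(' vs 4 ')' OK
Ends with single ';': True
Full parse: OK
Valid: True

Answer: yes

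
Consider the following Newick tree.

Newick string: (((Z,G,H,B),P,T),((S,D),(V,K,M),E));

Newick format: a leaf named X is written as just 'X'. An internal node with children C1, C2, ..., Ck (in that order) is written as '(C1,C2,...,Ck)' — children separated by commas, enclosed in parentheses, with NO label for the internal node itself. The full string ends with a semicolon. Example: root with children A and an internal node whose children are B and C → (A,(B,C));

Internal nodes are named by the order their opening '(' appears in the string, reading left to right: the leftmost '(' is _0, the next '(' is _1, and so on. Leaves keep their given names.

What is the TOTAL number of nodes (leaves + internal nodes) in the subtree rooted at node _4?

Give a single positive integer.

Newick: (((Z,G,H,B),P,T),((S,D),(V,K,M),E));
Locate _4: it is the '(' at position 18 (the 5th '(' reading left to right).
Query: subtree rooted at _4
_4: subtree_size = 1 + 2
  S: subtree_size = 1 + 0
  D: subtree_size = 1 + 0
Total subtree size of _4: 3

Answer: 3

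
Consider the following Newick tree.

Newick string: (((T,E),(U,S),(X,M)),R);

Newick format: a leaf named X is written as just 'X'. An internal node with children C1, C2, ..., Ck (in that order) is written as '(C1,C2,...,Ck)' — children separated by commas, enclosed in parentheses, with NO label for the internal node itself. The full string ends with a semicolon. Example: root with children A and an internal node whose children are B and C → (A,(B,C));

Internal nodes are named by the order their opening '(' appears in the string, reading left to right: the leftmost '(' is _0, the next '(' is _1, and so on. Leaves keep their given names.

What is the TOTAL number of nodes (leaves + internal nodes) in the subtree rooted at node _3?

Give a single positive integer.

Newick: (((T,E),(U,S),(X,M)),R);
Locate _3: it is the '(' at position 8 (the 4th '(' reading left to right).
Query: subtree rooted at _3
_3: subtree_size = 1 + 2
  U: subtree_size = 1 + 0
  S: subtree_size = 1 + 0
Total subtree size of _3: 3

Answer: 3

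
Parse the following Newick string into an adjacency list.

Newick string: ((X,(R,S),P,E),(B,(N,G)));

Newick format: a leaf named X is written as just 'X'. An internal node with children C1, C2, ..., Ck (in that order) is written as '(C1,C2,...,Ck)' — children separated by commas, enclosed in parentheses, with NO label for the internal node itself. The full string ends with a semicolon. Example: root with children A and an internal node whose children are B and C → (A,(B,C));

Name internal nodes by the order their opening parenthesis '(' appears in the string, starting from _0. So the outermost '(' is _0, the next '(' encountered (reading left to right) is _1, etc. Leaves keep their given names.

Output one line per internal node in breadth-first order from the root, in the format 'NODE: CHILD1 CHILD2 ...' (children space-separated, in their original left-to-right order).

Answer: _0: _1 _3
_1: X _2 P E
_3: B _4
_2: R S
_4: N G

Derivation:
Input: ((X,(R,S),P,E),(B,(N,G)));
Scanning left-to-right, naming '(' by encounter order:
  pos 0: '(' -> open internal node _0 (depth 1)
  pos 1: '(' -> open internal node _1 (depth 2)
  pos 4: '(' -> open internal node _2 (depth 3)
  pos 8: ')' -> close internal node _2 (now at depth 2)
  pos 13: ')' -> close internal node _1 (now at depth 1)
  pos 15: '(' -> open internal node _3 (depth 2)
  pos 18: '(' -> open internal node _4 (depth 3)
  pos 22: ')' -> close internal node _4 (now at depth 2)
  pos 23: ')' -> close internal node _3 (now at depth 1)
  pos 24: ')' -> close internal node _0 (now at depth 0)
Total internal nodes: 5
BFS adjacency from root:
  _0: _1 _3
  _1: X _2 P E
  _3: B _4
  _2: R S
  _4: N G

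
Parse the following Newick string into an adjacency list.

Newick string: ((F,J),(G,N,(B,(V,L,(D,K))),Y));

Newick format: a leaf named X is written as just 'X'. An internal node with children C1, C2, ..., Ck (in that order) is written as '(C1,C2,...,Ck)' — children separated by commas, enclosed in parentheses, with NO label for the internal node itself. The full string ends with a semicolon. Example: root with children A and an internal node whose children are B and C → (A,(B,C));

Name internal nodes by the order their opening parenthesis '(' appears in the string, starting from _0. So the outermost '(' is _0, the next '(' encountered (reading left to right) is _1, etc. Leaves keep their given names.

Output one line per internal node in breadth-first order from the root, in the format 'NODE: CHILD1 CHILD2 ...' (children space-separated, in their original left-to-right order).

Answer: _0: _1 _2
_1: F J
_2: G N _3 Y
_3: B _4
_4: V L _5
_5: D K

Derivation:
Input: ((F,J),(G,N,(B,(V,L,(D,K))),Y));
Scanning left-to-right, naming '(' by encounter order:
  pos 0: '(' -> open internal node _0 (depth 1)
  pos 1: '(' -> open internal node _1 (depth 2)
  pos 5: ')' -> close internal node _1 (now at depth 1)
  pos 7: '(' -> open internal node _2 (depth 2)
  pos 12: '(' -> open internal node _3 (depth 3)
  pos 15: '(' -> open internal node _4 (depth 4)
  pos 20: '(' -> open internal node _5 (depth 5)
  pos 24: ')' -> close internal node _5 (now at depth 4)
  pos 25: ')' -> close internal node _4 (now at depth 3)
  pos 26: ')' -> close internal node _3 (now at depth 2)
  pos 29: ')' -> close internal node _2 (now at depth 1)
  pos 30: ')' -> close internal node _0 (now at depth 0)
Total internal nodes: 6
BFS adjacency from root:
  _0: _1 _2
  _1: F J
  _2: G N _3 Y
  _3: B _4
  _4: V L _5
  _5: D K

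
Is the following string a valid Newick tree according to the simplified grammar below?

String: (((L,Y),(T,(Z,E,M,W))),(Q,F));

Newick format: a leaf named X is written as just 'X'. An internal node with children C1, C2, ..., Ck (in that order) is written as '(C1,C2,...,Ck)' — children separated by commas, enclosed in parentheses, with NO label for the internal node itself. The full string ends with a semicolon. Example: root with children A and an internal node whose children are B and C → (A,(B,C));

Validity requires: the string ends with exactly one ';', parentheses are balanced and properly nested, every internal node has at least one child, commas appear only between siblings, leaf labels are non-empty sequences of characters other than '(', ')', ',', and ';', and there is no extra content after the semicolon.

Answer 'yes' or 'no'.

Answer: yes

Derivation:
Input: (((L,Y),(T,(Z,E,M,W))),(Q,F));
Paren balance: 6 '(' vs 6 ')' OK
Ends with single ';': True
Full parse: OK
Valid: True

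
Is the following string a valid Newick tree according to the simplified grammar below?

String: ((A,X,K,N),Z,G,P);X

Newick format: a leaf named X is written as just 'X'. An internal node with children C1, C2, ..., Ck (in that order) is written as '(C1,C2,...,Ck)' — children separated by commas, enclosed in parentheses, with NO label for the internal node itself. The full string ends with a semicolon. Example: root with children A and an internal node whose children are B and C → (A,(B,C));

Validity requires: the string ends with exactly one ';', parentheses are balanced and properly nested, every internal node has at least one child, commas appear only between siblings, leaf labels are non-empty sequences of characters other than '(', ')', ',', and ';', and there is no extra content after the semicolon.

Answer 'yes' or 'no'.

Input: ((A,X,K,N),Z,G,P);X
Paren balance: 2 '(' vs 2 ')' OK
Ends with single ';': False
Full parse: FAILS (must end with ;)
Valid: False

Answer: no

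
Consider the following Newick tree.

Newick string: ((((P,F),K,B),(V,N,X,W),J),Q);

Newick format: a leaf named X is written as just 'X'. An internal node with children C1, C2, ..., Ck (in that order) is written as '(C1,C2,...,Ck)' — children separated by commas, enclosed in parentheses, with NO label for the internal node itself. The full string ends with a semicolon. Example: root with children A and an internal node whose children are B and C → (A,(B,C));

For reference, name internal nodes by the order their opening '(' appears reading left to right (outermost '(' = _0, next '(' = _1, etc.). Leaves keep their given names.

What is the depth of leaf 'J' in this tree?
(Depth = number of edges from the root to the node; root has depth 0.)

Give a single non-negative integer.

Newick: ((((P,F),K,B),(V,N,X,W),J),Q);
Naming internals by '(' encounter order: outermost '(' = _0, next = _1, ...
Query node: J
Path from root: _0 -> _1 -> J
Depth of J: 2 (number of edges from root)

Answer: 2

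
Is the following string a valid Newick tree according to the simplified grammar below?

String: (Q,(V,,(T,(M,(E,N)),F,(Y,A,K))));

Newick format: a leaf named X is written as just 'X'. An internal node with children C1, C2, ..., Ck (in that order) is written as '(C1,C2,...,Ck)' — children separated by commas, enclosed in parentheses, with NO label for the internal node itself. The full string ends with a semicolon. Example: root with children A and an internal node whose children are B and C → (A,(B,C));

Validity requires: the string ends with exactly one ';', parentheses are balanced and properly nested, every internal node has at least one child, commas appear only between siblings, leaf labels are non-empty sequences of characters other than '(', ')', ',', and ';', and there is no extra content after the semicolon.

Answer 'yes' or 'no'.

Input: (Q,(V,,(T,(M,(E,N)),F,(Y,A,K))));
Paren balance: 6 '(' vs 6 ')' OK
Ends with single ';': True
Full parse: FAILS (empty leaf label at pos 6)
Valid: False

Answer: no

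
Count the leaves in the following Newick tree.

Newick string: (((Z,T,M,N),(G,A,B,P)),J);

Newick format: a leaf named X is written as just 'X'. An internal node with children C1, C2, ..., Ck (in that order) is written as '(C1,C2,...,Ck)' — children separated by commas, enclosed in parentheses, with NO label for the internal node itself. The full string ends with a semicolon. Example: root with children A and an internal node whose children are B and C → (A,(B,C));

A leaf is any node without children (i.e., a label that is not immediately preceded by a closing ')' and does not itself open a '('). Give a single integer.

Newick: (((Z,T,M,N),(G,A,B,P)),J);
Scan left-to-right; a leaf is any maximal label run not followed by '(':
  pos 3: leaf 'Z' → count = 1
  pos 5: leaf 'T' → count = 2
  pos 7: leaf 'M' → count = 3
  pos 9: leaf 'N' → count = 4
  pos 13: leaf 'G' → count = 5
  pos 15: leaf 'A' → count = 6
  pos 17: leaf 'B' → count = 7
  pos 19: leaf 'P' → count = 8
  pos 23: leaf 'J' → count = 9
Total leaves: 9

Answer: 9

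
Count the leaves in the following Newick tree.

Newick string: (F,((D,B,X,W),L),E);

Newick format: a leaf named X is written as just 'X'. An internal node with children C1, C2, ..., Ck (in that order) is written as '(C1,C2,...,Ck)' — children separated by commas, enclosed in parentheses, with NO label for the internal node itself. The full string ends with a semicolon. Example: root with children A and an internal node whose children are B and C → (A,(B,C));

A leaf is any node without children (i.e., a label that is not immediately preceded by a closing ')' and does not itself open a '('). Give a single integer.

Newick: (F,((D,B,X,W),L),E);
Scan left-to-right; a leaf is any maximal label run not followed by '(':
  pos 1: leaf 'F' → count = 1
  pos 5: leaf 'D' → count = 2
  pos 7: leaf 'B' → count = 3
  pos 9: leaf 'X' → count = 4
  pos 11: leaf 'W' → count = 5
  pos 14: leaf 'L' → count = 6
  pos 17: leaf 'E' → count = 7
Total leaves: 7

Answer: 7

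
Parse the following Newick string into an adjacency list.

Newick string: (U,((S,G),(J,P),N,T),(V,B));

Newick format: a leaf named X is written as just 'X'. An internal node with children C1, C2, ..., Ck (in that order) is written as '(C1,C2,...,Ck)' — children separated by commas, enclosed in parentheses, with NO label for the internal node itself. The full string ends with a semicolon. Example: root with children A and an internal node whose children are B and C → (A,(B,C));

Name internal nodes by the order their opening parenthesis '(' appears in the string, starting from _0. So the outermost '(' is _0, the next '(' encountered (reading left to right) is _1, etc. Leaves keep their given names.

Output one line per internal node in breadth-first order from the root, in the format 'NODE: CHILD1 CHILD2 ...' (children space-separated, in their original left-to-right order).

Input: (U,((S,G),(J,P),N,T),(V,B));
Scanning left-to-right, naming '(' by encounter order:
  pos 0: '(' -> open internal node _0 (depth 1)
  pos 3: '(' -> open internal node _1 (depth 2)
  pos 4: '(' -> open internal node _2 (depth 3)
  pos 8: ')' -> close internal node _2 (now at depth 2)
  pos 10: '(' -> open internal node _3 (depth 3)
  pos 14: ')' -> close internal node _3 (now at depth 2)
  pos 19: ')' -> close internal node _1 (now at depth 1)
  pos 21: '(' -> open internal node _4 (depth 2)
  pos 25: ')' -> close internal node _4 (now at depth 1)
  pos 26: ')' -> close internal node _0 (now at depth 0)
Total internal nodes: 5
BFS adjacency from root:
  _0: U _1 _4
  _1: _2 _3 N T
  _4: V B
  _2: S G
  _3: J P

Answer: _0: U _1 _4
_1: _2 _3 N T
_4: V B
_2: S G
_3: J P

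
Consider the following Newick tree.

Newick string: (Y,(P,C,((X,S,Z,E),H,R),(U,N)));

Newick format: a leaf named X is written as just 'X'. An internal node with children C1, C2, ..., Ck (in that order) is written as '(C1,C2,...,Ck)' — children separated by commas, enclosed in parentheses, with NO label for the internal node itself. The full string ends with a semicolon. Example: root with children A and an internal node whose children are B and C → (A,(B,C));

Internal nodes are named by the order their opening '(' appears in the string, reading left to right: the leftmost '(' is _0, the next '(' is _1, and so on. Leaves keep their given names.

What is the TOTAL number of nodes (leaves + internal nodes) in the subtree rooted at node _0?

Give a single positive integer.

Newick: (Y,(P,C,((X,S,Z,E),H,R),(U,N)));
Locate _0: it is the '(' at position 0 (the 1st '(' reading left to right).
Query: subtree rooted at _0
_0: subtree_size = 1 + 15
  Y: subtree_size = 1 + 0
  _1: subtree_size = 1 + 13
    P: subtree_size = 1 + 0
    C: subtree_size = 1 + 0
    _2: subtree_size = 1 + 7
      _3: subtree_size = 1 + 4
        X: subtree_size = 1 + 0
        S: subtree_size = 1 + 0
        Z: subtree_size = 1 + 0
        E: subtree_size = 1 + 0
      H: subtree_size = 1 + 0
      R: subtree_size = 1 + 0
    _4: subtree_size = 1 + 2
      U: subtree_size = 1 + 0
      N: subtree_size = 1 + 0
Total subtree size of _0: 16

Answer: 16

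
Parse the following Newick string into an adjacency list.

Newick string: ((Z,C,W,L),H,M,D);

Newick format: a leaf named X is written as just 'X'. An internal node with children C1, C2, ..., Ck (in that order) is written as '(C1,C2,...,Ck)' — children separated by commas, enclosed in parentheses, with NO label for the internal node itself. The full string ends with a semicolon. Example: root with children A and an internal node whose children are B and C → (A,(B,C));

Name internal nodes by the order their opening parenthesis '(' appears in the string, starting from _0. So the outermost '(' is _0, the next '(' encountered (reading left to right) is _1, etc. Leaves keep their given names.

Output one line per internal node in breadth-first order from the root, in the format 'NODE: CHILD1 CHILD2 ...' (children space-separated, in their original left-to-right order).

Answer: _0: _1 H M D
_1: Z C W L

Derivation:
Input: ((Z,C,W,L),H,M,D);
Scanning left-to-right, naming '(' by encounter order:
  pos 0: '(' -> open internal node _0 (depth 1)
  pos 1: '(' -> open internal node _1 (depth 2)
  pos 9: ')' -> close internal node _1 (now at depth 1)
  pos 16: ')' -> close internal node _0 (now at depth 0)
Total internal nodes: 2
BFS adjacency from root:
  _0: _1 H M D
  _1: Z C W L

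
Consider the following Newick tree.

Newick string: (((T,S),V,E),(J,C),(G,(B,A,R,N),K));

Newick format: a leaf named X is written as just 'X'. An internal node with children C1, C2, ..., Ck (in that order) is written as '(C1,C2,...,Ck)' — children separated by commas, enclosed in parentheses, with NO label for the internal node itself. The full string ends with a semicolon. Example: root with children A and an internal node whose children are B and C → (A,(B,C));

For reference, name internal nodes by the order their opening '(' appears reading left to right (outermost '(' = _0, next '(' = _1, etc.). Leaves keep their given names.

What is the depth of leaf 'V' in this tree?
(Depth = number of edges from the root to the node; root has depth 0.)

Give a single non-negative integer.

Answer: 2

Derivation:
Newick: (((T,S),V,E),(J,C),(G,(B,A,R,N),K));
Naming internals by '(' encounter order: outermost '(' = _0, next = _1, ...
Query node: V
Path from root: _0 -> _1 -> V
Depth of V: 2 (number of edges from root)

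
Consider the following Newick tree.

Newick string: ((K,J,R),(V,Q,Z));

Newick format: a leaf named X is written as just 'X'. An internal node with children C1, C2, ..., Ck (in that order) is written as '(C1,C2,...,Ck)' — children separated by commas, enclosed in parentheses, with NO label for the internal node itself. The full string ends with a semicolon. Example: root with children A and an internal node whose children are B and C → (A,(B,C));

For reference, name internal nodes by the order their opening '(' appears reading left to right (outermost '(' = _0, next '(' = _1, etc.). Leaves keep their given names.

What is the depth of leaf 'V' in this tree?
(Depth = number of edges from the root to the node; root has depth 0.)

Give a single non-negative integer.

Answer: 2

Derivation:
Newick: ((K,J,R),(V,Q,Z));
Naming internals by '(' encounter order: outermost '(' = _0, next = _1, ...
Query node: V
Path from root: _0 -> _2 -> V
Depth of V: 2 (number of edges from root)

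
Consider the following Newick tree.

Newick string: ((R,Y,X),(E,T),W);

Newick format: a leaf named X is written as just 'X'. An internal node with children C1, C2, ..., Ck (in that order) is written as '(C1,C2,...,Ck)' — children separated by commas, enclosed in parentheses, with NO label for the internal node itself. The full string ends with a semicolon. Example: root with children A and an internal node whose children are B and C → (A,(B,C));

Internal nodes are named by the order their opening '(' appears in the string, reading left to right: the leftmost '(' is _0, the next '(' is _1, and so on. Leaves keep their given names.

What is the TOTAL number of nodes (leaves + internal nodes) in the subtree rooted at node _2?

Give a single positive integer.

Answer: 3

Derivation:
Newick: ((R,Y,X),(E,T),W);
Locate _2: it is the '(' at position 9 (the 3rd '(' reading left to right).
Query: subtree rooted at _2
_2: subtree_size = 1 + 2
  E: subtree_size = 1 + 0
  T: subtree_size = 1 + 0
Total subtree size of _2: 3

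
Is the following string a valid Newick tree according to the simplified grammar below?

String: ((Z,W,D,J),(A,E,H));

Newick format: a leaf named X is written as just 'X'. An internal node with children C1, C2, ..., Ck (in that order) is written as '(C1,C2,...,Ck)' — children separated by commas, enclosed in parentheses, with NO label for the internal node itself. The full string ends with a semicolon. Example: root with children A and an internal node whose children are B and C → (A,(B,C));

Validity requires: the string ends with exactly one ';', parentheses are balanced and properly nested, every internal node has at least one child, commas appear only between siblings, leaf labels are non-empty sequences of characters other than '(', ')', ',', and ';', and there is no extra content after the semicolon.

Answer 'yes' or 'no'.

Answer: yes

Derivation:
Input: ((Z,W,D,J),(A,E,H));
Paren balance: 3 '(' vs 3 ')' OK
Ends with single ';': True
Full parse: OK
Valid: True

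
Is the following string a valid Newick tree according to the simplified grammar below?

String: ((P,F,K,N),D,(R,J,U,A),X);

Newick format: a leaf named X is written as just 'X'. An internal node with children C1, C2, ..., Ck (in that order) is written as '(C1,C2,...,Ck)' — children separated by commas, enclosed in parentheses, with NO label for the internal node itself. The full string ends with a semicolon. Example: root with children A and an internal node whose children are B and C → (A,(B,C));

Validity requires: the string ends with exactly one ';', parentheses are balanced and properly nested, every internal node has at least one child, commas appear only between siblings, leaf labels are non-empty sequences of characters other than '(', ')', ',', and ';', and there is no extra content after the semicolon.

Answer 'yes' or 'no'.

Answer: yes

Derivation:
Input: ((P,F,K,N),D,(R,J,U,A),X);
Paren balance: 3 '(' vs 3 ')' OK
Ends with single ';': True
Full parse: OK
Valid: True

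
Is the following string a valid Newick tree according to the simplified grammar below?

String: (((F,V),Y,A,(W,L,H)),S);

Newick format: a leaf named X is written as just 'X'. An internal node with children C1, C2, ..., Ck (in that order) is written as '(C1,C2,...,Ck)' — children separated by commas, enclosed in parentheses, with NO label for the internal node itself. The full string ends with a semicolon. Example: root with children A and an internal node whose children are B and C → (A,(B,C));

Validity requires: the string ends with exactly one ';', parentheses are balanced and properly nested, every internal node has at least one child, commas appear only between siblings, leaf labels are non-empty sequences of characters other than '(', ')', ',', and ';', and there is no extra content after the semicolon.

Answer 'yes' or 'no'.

Input: (((F,V),Y,A,(W,L,H)),S);
Paren balance: 4 '(' vs 4 ')' OK
Ends with single ';': True
Full parse: OK
Valid: True

Answer: yes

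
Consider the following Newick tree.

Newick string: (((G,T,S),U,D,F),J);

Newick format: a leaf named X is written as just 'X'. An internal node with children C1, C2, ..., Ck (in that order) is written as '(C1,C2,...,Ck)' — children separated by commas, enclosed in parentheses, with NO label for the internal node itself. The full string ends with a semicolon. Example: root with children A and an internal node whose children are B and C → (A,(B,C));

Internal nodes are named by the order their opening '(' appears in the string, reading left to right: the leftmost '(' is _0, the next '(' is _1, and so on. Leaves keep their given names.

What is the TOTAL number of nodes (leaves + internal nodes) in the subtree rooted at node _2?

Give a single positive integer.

Newick: (((G,T,S),U,D,F),J);
Locate _2: it is the '(' at position 2 (the 3rd '(' reading left to right).
Query: subtree rooted at _2
_2: subtree_size = 1 + 3
  G: subtree_size = 1 + 0
  T: subtree_size = 1 + 0
  S: subtree_size = 1 + 0
Total subtree size of _2: 4

Answer: 4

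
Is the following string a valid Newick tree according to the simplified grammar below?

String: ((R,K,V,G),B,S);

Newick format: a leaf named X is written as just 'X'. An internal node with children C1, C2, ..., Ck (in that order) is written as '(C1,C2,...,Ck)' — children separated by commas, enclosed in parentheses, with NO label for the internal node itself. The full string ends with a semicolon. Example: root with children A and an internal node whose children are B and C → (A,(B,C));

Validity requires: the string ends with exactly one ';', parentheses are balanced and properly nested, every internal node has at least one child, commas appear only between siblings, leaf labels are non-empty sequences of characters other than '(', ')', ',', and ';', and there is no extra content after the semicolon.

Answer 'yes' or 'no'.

Answer: yes

Derivation:
Input: ((R,K,V,G),B,S);
Paren balance: 2 '(' vs 2 ')' OK
Ends with single ';': True
Full parse: OK
Valid: True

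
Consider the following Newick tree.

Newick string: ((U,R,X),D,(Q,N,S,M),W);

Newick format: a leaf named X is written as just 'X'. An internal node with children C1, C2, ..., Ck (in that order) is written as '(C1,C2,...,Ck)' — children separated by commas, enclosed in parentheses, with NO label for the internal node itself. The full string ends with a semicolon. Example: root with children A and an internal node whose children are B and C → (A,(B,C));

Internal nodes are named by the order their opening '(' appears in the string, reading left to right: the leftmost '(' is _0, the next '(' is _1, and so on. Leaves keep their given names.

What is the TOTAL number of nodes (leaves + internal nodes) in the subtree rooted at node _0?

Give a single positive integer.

Answer: 12

Derivation:
Newick: ((U,R,X),D,(Q,N,S,M),W);
Locate _0: it is the '(' at position 0 (the 1st '(' reading left to right).
Query: subtree rooted at _0
_0: subtree_size = 1 + 11
  _1: subtree_size = 1 + 3
    U: subtree_size = 1 + 0
    R: subtree_size = 1 + 0
    X: subtree_size = 1 + 0
  D: subtree_size = 1 + 0
  _2: subtree_size = 1 + 4
    Q: subtree_size = 1 + 0
    N: subtree_size = 1 + 0
    S: subtree_size = 1 + 0
    M: subtree_size = 1 + 0
  W: subtree_size = 1 + 0
Total subtree size of _0: 12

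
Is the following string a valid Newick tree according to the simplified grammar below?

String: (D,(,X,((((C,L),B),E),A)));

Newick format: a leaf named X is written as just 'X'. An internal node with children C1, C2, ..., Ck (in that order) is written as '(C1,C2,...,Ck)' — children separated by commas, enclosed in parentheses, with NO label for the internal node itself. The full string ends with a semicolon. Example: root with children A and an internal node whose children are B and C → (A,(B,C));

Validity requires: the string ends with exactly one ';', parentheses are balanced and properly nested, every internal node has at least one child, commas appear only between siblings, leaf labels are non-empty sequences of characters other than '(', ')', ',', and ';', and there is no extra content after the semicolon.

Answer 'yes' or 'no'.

Answer: no

Derivation:
Input: (D,(,X,((((C,L),B),E),A)));
Paren balance: 6 '(' vs 6 ')' OK
Ends with single ';': True
Full parse: FAILS (empty leaf label at pos 4)
Valid: False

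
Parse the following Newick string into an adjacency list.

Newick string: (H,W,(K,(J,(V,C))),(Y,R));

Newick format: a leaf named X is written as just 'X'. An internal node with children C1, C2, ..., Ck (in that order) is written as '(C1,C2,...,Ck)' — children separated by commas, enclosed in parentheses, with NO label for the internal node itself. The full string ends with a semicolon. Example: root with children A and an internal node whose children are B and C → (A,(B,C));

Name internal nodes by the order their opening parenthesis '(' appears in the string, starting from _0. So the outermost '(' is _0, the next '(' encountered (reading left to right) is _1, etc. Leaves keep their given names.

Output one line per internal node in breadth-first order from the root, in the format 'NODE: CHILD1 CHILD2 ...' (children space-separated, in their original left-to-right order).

Input: (H,W,(K,(J,(V,C))),(Y,R));
Scanning left-to-right, naming '(' by encounter order:
  pos 0: '(' -> open internal node _0 (depth 1)
  pos 5: '(' -> open internal node _1 (depth 2)
  pos 8: '(' -> open internal node _2 (depth 3)
  pos 11: '(' -> open internal node _3 (depth 4)
  pos 15: ')' -> close internal node _3 (now at depth 3)
  pos 16: ')' -> close internal node _2 (now at depth 2)
  pos 17: ')' -> close internal node _1 (now at depth 1)
  pos 19: '(' -> open internal node _4 (depth 2)
  pos 23: ')' -> close internal node _4 (now at depth 1)
  pos 24: ')' -> close internal node _0 (now at depth 0)
Total internal nodes: 5
BFS adjacency from root:
  _0: H W _1 _4
  _1: K _2
  _4: Y R
  _2: J _3
  _3: V C

Answer: _0: H W _1 _4
_1: K _2
_4: Y R
_2: J _3
_3: V C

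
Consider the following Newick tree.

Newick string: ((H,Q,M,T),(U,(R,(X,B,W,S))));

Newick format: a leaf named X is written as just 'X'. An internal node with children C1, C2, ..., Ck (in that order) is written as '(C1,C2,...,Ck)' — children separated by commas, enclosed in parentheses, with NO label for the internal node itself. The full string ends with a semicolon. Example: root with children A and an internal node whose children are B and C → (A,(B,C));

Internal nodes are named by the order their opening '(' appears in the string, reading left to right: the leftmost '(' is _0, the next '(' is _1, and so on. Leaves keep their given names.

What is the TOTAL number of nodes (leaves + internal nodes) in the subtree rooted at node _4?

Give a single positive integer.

Answer: 5

Derivation:
Newick: ((H,Q,M,T),(U,(R,(X,B,W,S))));
Locate _4: it is the '(' at position 17 (the 5th '(' reading left to right).
Query: subtree rooted at _4
_4: subtree_size = 1 + 4
  X: subtree_size = 1 + 0
  B: subtree_size = 1 + 0
  W: subtree_size = 1 + 0
  S: subtree_size = 1 + 0
Total subtree size of _4: 5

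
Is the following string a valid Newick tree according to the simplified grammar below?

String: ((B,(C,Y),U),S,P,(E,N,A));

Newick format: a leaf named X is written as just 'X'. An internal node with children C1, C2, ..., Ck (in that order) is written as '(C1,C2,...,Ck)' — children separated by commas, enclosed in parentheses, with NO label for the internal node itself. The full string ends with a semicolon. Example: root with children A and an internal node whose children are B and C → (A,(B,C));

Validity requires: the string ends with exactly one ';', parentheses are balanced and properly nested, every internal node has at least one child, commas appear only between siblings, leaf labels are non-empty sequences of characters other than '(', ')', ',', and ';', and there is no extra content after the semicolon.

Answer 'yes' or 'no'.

Answer: yes

Derivation:
Input: ((B,(C,Y),U),S,P,(E,N,A));
Paren balance: 4 '(' vs 4 ')' OK
Ends with single ';': True
Full parse: OK
Valid: True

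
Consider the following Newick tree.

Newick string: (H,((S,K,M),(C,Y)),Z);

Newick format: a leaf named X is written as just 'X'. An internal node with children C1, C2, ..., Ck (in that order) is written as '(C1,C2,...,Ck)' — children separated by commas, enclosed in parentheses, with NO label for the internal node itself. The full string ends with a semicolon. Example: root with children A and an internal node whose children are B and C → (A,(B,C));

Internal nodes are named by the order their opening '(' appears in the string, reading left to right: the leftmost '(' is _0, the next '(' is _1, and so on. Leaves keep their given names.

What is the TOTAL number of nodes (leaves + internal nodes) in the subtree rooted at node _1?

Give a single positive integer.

Newick: (H,((S,K,M),(C,Y)),Z);
Locate _1: it is the '(' at position 3 (the 2nd '(' reading left to right).
Query: subtree rooted at _1
_1: subtree_size = 1 + 7
  _2: subtree_size = 1 + 3
    S: subtree_size = 1 + 0
    K: subtree_size = 1 + 0
    M: subtree_size = 1 + 0
  _3: subtree_size = 1 + 2
    C: subtree_size = 1 + 0
    Y: subtree_size = 1 + 0
Total subtree size of _1: 8

Answer: 8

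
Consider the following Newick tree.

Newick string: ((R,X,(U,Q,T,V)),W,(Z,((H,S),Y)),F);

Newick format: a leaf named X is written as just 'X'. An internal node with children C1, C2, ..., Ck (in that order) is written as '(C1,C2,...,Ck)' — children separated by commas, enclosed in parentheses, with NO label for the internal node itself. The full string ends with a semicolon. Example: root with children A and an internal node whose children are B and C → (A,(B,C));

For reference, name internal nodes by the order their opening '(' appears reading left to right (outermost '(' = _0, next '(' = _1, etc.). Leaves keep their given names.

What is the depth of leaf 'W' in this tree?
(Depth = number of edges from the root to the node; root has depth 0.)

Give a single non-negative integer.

Newick: ((R,X,(U,Q,T,V)),W,(Z,((H,S),Y)),F);
Naming internals by '(' encounter order: outermost '(' = _0, next = _1, ...
Query node: W
Path from root: _0 -> W
Depth of W: 1 (number of edges from root)

Answer: 1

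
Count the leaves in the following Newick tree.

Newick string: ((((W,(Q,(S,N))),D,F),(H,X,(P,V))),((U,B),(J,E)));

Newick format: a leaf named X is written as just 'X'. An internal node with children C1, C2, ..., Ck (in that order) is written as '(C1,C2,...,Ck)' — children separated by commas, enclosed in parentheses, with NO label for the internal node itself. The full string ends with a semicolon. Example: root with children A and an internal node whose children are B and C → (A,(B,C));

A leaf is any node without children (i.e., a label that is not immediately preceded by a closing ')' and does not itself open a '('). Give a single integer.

Answer: 14

Derivation:
Newick: ((((W,(Q,(S,N))),D,F),(H,X,(P,V))),((U,B),(J,E)));
Scan left-to-right; a leaf is any maximal label run not followed by '(':
  pos 4: leaf 'W' → count = 1
  pos 7: leaf 'Q' → count = 2
  pos 10: leaf 'S' → count = 3
  pos 12: leaf 'N' → count = 4
  pos 17: leaf 'D' → count = 5
  pos 19: leaf 'F' → count = 6
  pos 23: leaf 'H' → count = 7
  pos 25: leaf 'X' → count = 8
  pos 28: leaf 'P' → count = 9
  pos 30: leaf 'V' → count = 10
  pos 37: leaf 'U' → count = 11
  pos 39: leaf 'B' → count = 12
  pos 43: leaf 'J' → count = 13
  pos 45: leaf 'E' → count = 14
Total leaves: 14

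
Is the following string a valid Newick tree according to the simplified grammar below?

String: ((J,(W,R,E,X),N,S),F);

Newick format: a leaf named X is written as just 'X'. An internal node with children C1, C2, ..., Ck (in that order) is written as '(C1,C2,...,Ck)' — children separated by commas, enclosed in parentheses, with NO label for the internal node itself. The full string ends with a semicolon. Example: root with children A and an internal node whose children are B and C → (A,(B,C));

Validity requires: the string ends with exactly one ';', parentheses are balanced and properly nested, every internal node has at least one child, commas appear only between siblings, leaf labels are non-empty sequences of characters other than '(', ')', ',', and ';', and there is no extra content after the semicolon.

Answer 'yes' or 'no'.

Input: ((J,(W,R,E,X),N,S),F);
Paren balance: 3 '(' vs 3 ')' OK
Ends with single ';': True
Full parse: OK
Valid: True

Answer: yes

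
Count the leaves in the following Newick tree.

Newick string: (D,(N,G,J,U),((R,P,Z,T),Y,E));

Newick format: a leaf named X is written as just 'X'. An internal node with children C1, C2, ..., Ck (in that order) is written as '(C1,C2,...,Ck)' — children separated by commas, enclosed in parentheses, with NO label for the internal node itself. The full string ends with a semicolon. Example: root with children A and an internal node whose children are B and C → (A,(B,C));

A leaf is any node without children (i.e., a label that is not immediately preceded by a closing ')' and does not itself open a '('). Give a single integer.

Answer: 11

Derivation:
Newick: (D,(N,G,J,U),((R,P,Z,T),Y,E));
Scan left-to-right; a leaf is any maximal label run not followed by '(':
  pos 1: leaf 'D' → count = 1
  pos 4: leaf 'N' → count = 2
  pos 6: leaf 'G' → count = 3
  pos 8: leaf 'J' → count = 4
  pos 10: leaf 'U' → count = 5
  pos 15: leaf 'R' → count = 6
  pos 17: leaf 'P' → count = 7
  pos 19: leaf 'Z' → count = 8
  pos 21: leaf 'T' → count = 9
  pos 24: leaf 'Y' → count = 10
  pos 26: leaf 'E' → count = 11
Total leaves: 11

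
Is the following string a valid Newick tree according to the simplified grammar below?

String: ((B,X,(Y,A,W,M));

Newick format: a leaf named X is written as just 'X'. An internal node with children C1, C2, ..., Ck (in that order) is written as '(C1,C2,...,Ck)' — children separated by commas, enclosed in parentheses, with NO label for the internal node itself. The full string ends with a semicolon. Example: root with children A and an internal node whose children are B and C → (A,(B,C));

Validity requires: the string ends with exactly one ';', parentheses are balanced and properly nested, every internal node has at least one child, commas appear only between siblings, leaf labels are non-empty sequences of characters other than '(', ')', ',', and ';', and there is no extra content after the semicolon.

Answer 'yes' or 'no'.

Answer: no

Derivation:
Input: ((B,X,(Y,A,W,M));
Paren balance: 3 '(' vs 2 ')' MISMATCH
Ends with single ';': True
Full parse: FAILS (expected , or ) at pos 16)
Valid: False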